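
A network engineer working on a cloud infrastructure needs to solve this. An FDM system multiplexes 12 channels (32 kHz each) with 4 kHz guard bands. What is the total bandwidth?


Given: 12 channels, 32 kHz each, guard = 4 kHz
Channel bandwidth = 12 * 32 = 384 kHz
Guard bands = 11 gaps * 4 kHz = 44 kHz
Total = 384 + 44 = 428 kHz

428


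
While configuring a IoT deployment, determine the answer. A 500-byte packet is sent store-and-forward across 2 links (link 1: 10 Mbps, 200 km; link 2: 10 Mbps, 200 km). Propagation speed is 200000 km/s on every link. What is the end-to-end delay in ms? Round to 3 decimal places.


Packet = 500 bytes = 4000 bits. Store-and-forward: sum (t_trans + t_prop) per link.
Link 1: t_trans = 4000/(10*10^6) s = 0.4000 ms; t_prop = 200/200000 s = 1.0000 ms; subtotal = 1.4000 ms
Link 2: t_trans = 4000/(10*10^6) s = 0.4000 ms; t_prop = 200/200000 s = 1.0000 ms; subtotal = 1.4000 ms
End-to-end = 1.4000 + 1.4000 = 2.8000 ms -> 2.800 ms (3 dp)

2.800


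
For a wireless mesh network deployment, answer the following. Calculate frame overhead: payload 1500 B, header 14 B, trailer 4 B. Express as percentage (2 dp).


Given: payload = 1500 B, header = 14 B, trailer = 4 B
Overhead bytes = header + trailer = 14 + 4 = 18
Total frame = payload + overhead = 1500 + 18 = 1518
Overhead % = 18 / 1518 * 100 = 1.1858% -> 1.19% (2 dp)

1.19


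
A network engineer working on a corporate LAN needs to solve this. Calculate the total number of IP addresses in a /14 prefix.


Given: CIDR prefix /14
Host bits = 32 - 14 = 18
Total addresses = 2^18 = 262144

262144


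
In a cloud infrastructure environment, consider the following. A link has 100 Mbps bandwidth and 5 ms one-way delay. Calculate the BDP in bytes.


Given: bandwidth = 100 Mbps, delay = 5 ms
BDP in bits = 100 * 10^6 * 5 / 1000
BDP in bits = 500000
BDP in bytes = 500000 / 8 = 62500

62500


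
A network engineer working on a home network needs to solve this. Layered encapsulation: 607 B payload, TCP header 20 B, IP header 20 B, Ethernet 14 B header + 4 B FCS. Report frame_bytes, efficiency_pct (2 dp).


TCP segment = 607 + 20 = 627 B
IP packet = 627 + 20 = 647 B
Ethernet frame = 647 + 14 + 4 = 665 B
Efficiency = app / frame = 607 / 665 = 0.912782 = 91.2782% -> 91.28% (2 dp)

665, 91.28


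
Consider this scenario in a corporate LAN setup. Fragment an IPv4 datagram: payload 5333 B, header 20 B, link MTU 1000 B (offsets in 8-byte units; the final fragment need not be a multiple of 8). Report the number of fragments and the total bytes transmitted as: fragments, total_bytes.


Max data per non-final fragment = floor((MTU - header)/8)*8 = floor((1000 - 20)/8)*8 = floor(980/8)*8 = 976 B
Final fragment needs no 8-byte alignment: it can carry up to MTU - header = 980 B
Non-final fragments needed = ceil((payload - 980) / 976) = ceil(4353/976) = ceil(4.4600) = 5
Number of fragments = 5 + 1 = 6
Fragment sizes (data): 5 * 976 B + 453 B (last, 453 <= 980 OK)
Total bytes sent = payload + n_frags * header = 5333 + 6*20 = 5333 + 120 = 5453 B

6, 5453


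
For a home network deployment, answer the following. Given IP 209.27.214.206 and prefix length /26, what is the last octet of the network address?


Given: IP = 209.27.214.206, prefix = /26
Subnet mask = 255.255.255.192
Last octet of IP: 206
Last octet of mask: 192
Network last octet = 206 AND 192 = 192

192


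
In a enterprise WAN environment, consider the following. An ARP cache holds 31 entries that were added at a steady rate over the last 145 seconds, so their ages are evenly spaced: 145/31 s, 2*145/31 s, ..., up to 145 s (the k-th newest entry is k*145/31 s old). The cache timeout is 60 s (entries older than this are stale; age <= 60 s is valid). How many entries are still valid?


Ages are k * 145/31 s for k = 1..31 (spacing = 4.6774 s).
Entry k is valid iff k * 145/31 <= 60 iff k <= 31 * 60 / 145 = 12.8276
n_valid = floor(12.8276) = 12
(n_stale = 31 - 12 = 19)

12


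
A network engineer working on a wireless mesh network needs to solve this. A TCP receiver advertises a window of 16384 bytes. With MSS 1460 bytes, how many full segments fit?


Given: RWND = 16384 bytes, MSS = 1460 bytes
Full segments = floor(RWND / MSS)
Full segments = floor(16384 / 1460)
Full segments = floor(11.2219) = 11

11


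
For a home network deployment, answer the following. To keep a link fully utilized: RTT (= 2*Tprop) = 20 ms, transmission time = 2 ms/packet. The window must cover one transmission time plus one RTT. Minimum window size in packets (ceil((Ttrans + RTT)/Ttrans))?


Given: Ttrans = 2 ms, RTT = 20 ms (= 2 * Tprop, Tprop = 10 ms)
Time until first ACK returns = Ttrans + RTT = 2 + 20 = 22 ms
Need W * Ttrans >= Ttrans + RTT  ->  W >= (Ttrans + RTT) / Ttrans
(Ttrans + RTT) / Ttrans = 22 / 2 = 11
W_min = ceil(11) = 11

11


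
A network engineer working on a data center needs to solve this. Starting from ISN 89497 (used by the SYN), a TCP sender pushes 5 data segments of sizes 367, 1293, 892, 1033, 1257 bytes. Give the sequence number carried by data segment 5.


The SYN occupies sequence number ISN = 89497, so the first data byte is ISN + 1 = 89498.
SEQ of data segment i = (ISN + 1) + sum of payload sizes of segments 1..i-1.
Segment 1: SEQ = 89498, payload = 367 bytes
Segment 2: SEQ = 89865, payload = 1293 bytes
Segment 3: SEQ = 91158, payload = 892 bytes
Segment 4: SEQ = 92050, payload = 1033 bytes
Segment 5: SEQ = 93083, payload = 1257 bytes
SEQ of segment 5 = 89498 + 367 + 1293 + 892 + 1033 = 93083

93083


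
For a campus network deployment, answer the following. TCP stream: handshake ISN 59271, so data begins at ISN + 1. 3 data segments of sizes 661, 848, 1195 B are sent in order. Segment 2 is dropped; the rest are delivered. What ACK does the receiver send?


SYN uses sequence number 59271; first data byte = ISN + 1 = 59272.
Segment 1: SEQ = 59272, len = 661 B, covers [59272, 59932]
Segment 2: SEQ = 59933, len = 848 B, covers [59933, 60780] [LOST]
Segment 3: SEQ = 60781, len = 1195 B, covers [60781, 61975]
In-order data received: bytes [59272, 59932] (segments 1..1).
Segment 2 missing -> gap begins at byte 59933; later segments buffered out of order.
Cumulative ACK = next expected in-order byte = 59272 + 661 = 59933

59933


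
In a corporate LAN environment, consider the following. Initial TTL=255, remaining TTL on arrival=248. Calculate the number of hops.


Given: initial TTL = 255, received TTL = 248
Hops = initial TTL - received TTL
Hops = 255 - 248 = 7

7


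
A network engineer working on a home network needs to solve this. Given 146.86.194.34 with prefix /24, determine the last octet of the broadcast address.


Given: IP = 146.86.194.34, prefix = /24
Host bits = 32 - 24 = 8
Network last octet = 34 AND mask = 0
Host part size = 2^8 - 1 = 255
Broadcast last octet = 0 OR 255 = 255

255


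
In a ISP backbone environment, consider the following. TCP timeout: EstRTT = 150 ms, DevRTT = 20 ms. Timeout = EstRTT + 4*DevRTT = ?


Given: EstRTT = 150 ms, DevRTT = 20 ms
Timeout = EstRTT + 4 * DevRTT
4 * DevRTT = 4 * 20 = 80
Timeout = 150 + 80 = 230 ms

230


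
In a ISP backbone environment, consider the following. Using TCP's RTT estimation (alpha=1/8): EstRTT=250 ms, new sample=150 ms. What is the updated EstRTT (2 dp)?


Given: EstRTT = 250 ms, SampleRTT = 150 ms, alpha = 1/8
New EstRTT = (1 - alpha) * EstRTT + alpha * SampleRTT
(7/8) * 250 = 218.75
(1/8) * 150 = 18.75
New EstRTT = 218.75 + 18.75 = 237.5 ms -> 237.50 ms (2 dp)

237.50


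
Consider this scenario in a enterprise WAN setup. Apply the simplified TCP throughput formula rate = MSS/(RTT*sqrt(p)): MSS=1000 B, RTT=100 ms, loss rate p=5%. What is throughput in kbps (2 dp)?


Given: MSS = 1000 bytes, RTT = 100 ms, loss = 5%
RTT in seconds = 100 / 1000 = 0.1
Loss rate = 5% = 0.05
sqrt(loss) = sqrt(0.05) = 0.223606797750
Throughput (bytes/s) = 1000 / (0.1 * 0.223606797750) = 44721.3595
Throughput (kbps) = 44721.3595 * 8 / 1000 = 357.770876 -> 357.77 kbps (2 dp)

357.77


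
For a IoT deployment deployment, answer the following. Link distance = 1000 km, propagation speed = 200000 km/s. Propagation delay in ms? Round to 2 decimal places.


Given: distance = 1000 km, speed = 200000 km/s
Delay = distance / speed = 1000 / 200000 seconds
Delay in ms = 1000 * 1000 / 200000
Delay = 5.0000 ms
Rounded to 2 dp = 5.00 ms

5.00


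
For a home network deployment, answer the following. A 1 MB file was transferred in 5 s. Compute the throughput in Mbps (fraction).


Given: file = 1 MB, time = 5 s
File in Mb = 1 * 8 = 8 Mb
Throughput = 8 / 5 Mbps
Throughput = 8/5 Mbps

8/5


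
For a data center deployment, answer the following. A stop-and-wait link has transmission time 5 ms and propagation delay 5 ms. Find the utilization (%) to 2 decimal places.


Given: Ttrans = 5 ms, Tprop = 5 ms
RTT = 2 * Tprop = 2 * 5 = 10 ms
U = Ttrans / (Ttrans + RTT)
U = 5 / (5 + 10)
U = 5 / 15 = 0.333333
U% = 33.33%

33.33


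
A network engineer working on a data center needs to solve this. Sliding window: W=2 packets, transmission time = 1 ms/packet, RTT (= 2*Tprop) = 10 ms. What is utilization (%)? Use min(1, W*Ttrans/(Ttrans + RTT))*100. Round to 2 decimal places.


Given: W = 2, Ttrans = 1 ms, RTT = 10 ms (= 2 * Tprop, Tprop = 5 ms)
Cycle time = Ttrans + RTT = 1 + 10 = 11 ms (first packet sent until its ACK returns)
W * Ttrans = 2 * 1 = 2 ms of sending per cycle
W * Ttrans / (Ttrans + RTT) = 2 / 11 = 0.181818
U = min(1, 0.181818) = 0.181818
U% = 18.18%

18.18


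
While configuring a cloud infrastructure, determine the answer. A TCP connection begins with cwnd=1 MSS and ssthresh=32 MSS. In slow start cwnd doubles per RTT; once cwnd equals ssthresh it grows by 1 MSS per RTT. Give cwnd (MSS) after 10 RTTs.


RTT 0: cwnd = 1 MSS (initial)
RTT 1: cwnd = 2 MSS (slow start, doubled)
RTT 2: cwnd = 4 MSS (slow start, doubled)
RTT 3: cwnd = 8 MSS (slow start, doubled)
RTT 4: cwnd = 16 MSS (slow start, doubled)
RTT 5: cwnd = 32 MSS (slow start, doubled)
RTT 6: cwnd = 33 MSS (congestion avoidance, +1)
RTT 7: cwnd = 34 MSS (congestion avoidance, +1)
RTT 8: cwnd = 35 MSS (congestion avoidance, +1)
RTT 9: cwnd = 36 MSS (congestion avoidance, +1)
RTT 10: cwnd = 37 MSS (congestion avoidance, +1)

37


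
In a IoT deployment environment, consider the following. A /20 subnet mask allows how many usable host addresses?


Given: subnet mask /20
Host bits = 32 - 20 = 12
Total addresses = 2^12 = 4096
Usable hosts = 4096 - 2 (network + broadcast) = 4094

4094


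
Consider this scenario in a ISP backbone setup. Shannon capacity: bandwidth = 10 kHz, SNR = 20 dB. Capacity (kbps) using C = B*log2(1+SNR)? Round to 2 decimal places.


Given: B = 10 kHz, SNR = 20 dB
SNR linear = 10^(20/10) = 100
1 + SNR = 101
log2(101) = 6.6582114828
C = 10 * 1000 * 6.6582114828 = 66582.1148 bps
C = 66.582115 kbps -> 66.58 kbps (2 dp)

66.58


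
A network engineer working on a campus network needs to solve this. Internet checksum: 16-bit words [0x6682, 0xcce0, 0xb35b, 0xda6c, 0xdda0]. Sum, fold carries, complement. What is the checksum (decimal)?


Given words: [0x6682, 0xcce0, 0xb35b, 0xda6c, 0xdda0]
Step 1: Sum all words
Raw sum = 26242 + 52448 + 45915 + 55916 + 56736 = 237257
Step 2: Fold carry: (40649 + 3) = 40652
One's complement = ~40652 & 0xFFFF = 24883

24883


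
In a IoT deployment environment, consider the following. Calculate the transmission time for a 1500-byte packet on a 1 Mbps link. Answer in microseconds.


Given: packet = 1500 bytes, bandwidth = 1 Mbps
Packet in bits = 1500 * 8 = 12000 bits
Bandwidth = 1 * 10^6 = 1000000 bps
Time = 12000 / 1000000 seconds
Time in us = 12000 * 10^6 / 1000000 = 12000

12000


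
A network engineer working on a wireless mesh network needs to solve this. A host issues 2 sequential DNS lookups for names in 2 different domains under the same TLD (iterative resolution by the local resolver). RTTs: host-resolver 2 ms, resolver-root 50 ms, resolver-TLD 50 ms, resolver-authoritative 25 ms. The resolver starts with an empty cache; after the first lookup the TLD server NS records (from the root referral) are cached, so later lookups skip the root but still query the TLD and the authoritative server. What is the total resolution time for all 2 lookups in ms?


Lookup 1 (cold cache): local + root + TLD + auth = 2 + 50 + 50 + 25 = 127 ms
Lookups 2..2 (TLD NS cached -> skip root; new domain -> still ask TLD and auth): local + TLD + auth = 2 + 50 + 25 = 77 ms each
Remaining 1 lookups: 1 * 77 = 77 ms
Total = 127 + 77 = 204 ms

204


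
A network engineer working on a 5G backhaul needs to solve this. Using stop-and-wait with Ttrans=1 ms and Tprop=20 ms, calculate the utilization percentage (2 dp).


Given: Ttrans = 1 ms, Tprop = 20 ms
RTT = 2 * Tprop = 2 * 20 = 40 ms
U = Ttrans / (Ttrans + RTT)
U = 1 / (1 + 40)
U = 1 / 41 = 0.02439
U% = 2.44%

2.44


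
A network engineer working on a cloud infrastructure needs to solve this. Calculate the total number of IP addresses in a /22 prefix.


Given: CIDR prefix /22
Host bits = 32 - 22 = 10
Total addresses = 2^10 = 1024

1024


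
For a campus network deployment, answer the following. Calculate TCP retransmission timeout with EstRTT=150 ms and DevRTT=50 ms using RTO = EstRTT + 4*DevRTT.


Given: EstRTT = 150 ms, DevRTT = 50 ms
Timeout = EstRTT + 4 * DevRTT
4 * DevRTT = 4 * 50 = 200
Timeout = 150 + 200 = 350 ms

350


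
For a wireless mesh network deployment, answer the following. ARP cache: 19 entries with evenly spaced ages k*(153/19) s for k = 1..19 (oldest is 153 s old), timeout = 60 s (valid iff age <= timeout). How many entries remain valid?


Ages are k * 153/19 s for k = 1..19 (spacing = 8.0526 s).
Entry k is valid iff k * 153/19 <= 60 iff k <= 19 * 60 / 153 = 7.4510
n_valid = floor(7.4510) = 7
(n_stale = 19 - 7 = 12)

7


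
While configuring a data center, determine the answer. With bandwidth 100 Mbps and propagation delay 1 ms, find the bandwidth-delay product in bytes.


Given: bandwidth = 100 Mbps, delay = 1 ms
BDP in bits = 100 * 10^6 * 1 / 1000
BDP in bits = 100000
BDP in bytes = 100000 / 8 = 12500

12500


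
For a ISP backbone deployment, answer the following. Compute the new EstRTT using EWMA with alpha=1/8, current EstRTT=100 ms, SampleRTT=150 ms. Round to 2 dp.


Given: EstRTT = 100 ms, SampleRTT = 150 ms, alpha = 1/8
New EstRTT = (1 - alpha) * EstRTT + alpha * SampleRTT
(7/8) * 100 = 87.5
(1/8) * 150 = 18.75
New EstRTT = 87.5 + 18.75 = 106.25 ms -> 106.25 ms (2 dp)

106.25


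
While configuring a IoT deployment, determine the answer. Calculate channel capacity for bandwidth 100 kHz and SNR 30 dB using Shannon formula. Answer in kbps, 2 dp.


Given: B = 100 kHz, SNR = 30 dB
SNR linear = 10^(30/10) = 1000
1 + SNR = 1001
log2(1001) = 9.9672262588
C = 100 * 1000 * 9.9672262588 = 996722.6259 bps
C = 996.722626 kbps -> 996.72 kbps (2 dp)

996.72


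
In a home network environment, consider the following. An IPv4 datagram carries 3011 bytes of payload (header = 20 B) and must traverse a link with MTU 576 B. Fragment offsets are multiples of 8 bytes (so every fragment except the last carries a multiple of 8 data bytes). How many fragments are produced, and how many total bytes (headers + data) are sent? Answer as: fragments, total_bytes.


Max data per non-final fragment = floor((MTU - header)/8)*8 = floor((576 - 20)/8)*8 = floor(556/8)*8 = 552 B
Final fragment needs no 8-byte alignment: it can carry up to MTU - header = 556 B
Non-final fragments needed = ceil((payload - 556) / 552) = ceil(2455/552) = ceil(4.4475) = 5
Number of fragments = 5 + 1 = 6
Fragment sizes (data): 5 * 552 B + 251 B (last, 251 <= 556 OK)
Total bytes sent = payload + n_frags * header = 3011 + 6*20 = 3011 + 120 = 3131 B

6, 3131


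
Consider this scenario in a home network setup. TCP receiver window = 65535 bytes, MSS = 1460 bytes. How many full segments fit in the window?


Given: RWND = 65535 bytes, MSS = 1460 bytes
Full segments = floor(RWND / MSS)
Full segments = floor(65535 / 1460)
Full segments = floor(44.887) = 44

44


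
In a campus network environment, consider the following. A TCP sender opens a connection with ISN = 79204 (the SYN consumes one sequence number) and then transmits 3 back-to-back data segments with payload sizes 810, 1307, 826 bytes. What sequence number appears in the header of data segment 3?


The SYN occupies sequence number ISN = 79204, so the first data byte is ISN + 1 = 79205.
SEQ of data segment i = (ISN + 1) + sum of payload sizes of segments 1..i-1.
Segment 1: SEQ = 79205, payload = 810 bytes
Segment 2: SEQ = 80015, payload = 1307 bytes
Segment 3: SEQ = 81322, payload = 826 bytes
SEQ of segment 3 = 79205 + 810 + 1307 = 81322

81322


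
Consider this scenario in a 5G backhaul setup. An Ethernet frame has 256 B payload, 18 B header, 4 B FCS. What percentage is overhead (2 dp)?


Given: payload = 256 B, header = 18 B, trailer = 4 B
Overhead bytes = header + trailer = 18 + 4 = 22
Total frame = payload + overhead = 256 + 22 = 278
Overhead % = 22 / 278 * 100 = 7.9137% -> 7.91% (2 dp)

7.91


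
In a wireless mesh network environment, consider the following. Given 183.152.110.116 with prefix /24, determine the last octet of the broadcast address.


Given: IP = 183.152.110.116, prefix = /24
Host bits = 32 - 24 = 8
Network last octet = 116 AND mask = 0
Host part size = 2^8 - 1 = 255
Broadcast last octet = 0 OR 255 = 255

255


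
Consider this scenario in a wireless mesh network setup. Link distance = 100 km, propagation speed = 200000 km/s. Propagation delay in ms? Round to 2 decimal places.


Given: distance = 100 km, speed = 200000 km/s
Delay = distance / speed = 100 / 200000 seconds
Delay in ms = 100 * 1000 / 200000
Delay = 0.5000 ms
Rounded to 2 dp = 0.50 ms

0.50


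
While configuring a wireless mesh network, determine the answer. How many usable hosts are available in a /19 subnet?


Given: subnet mask /19
Host bits = 32 - 19 = 13
Total addresses = 2^13 = 8192
Usable hosts = 8192 - 2 (network + broadcast) = 8190

8190


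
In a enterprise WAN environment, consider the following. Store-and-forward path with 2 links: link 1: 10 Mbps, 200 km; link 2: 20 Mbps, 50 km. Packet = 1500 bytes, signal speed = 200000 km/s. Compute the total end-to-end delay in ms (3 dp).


Packet = 1500 bytes = 12000 bits. Store-and-forward: sum (t_trans + t_prop) per link.
Link 1: t_trans = 12000/(10*10^6) s = 1.2000 ms; t_prop = 200/200000 s = 1.0000 ms; subtotal = 2.2000 ms
Link 2: t_trans = 12000/(20*10^6) s = 0.6000 ms; t_prop = 50/200000 s = 0.2500 ms; subtotal = 0.8500 ms
End-to-end = 2.2000 + 0.8500 = 3.0500 ms -> 3.050 ms (3 dp)

3.050


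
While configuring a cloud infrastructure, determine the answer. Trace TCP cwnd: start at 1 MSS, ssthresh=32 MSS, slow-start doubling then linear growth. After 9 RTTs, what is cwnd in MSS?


RTT 0: cwnd = 1 MSS (initial)
RTT 1: cwnd = 2 MSS (slow start, doubled)
RTT 2: cwnd = 4 MSS (slow start, doubled)
RTT 3: cwnd = 8 MSS (slow start, doubled)
RTT 4: cwnd = 16 MSS (slow start, doubled)
RTT 5: cwnd = 32 MSS (slow start, doubled)
RTT 6: cwnd = 33 MSS (congestion avoidance, +1)
RTT 7: cwnd = 34 MSS (congestion avoidance, +1)
RTT 8: cwnd = 35 MSS (congestion avoidance, +1)
RTT 9: cwnd = 36 MSS (congestion avoidance, +1)

36


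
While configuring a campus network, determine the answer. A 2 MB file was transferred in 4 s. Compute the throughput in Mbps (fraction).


Given: file = 2 MB, time = 4 s
File in Mb = 2 * 8 = 16 Mb
Throughput = 16 / 4 Mbps
Throughput = 4 Mbps

4


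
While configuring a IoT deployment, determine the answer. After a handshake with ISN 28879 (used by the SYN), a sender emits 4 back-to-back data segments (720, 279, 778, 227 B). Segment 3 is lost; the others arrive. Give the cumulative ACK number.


SYN uses sequence number 28879; first data byte = ISN + 1 = 28880.
Segment 1: SEQ = 28880, len = 720 B, covers [28880, 29599]
Segment 2: SEQ = 29600, len = 279 B, covers [29600, 29878]
Segment 3: SEQ = 29879, len = 778 B, covers [29879, 30656] [LOST]
Segment 4: SEQ = 30657, len = 227 B, covers [30657, 30883]
In-order data received: bytes [28880, 29878] (segments 1..2).
Segment 3 missing -> gap begins at byte 29879; later segments buffered out of order.
Cumulative ACK = next expected in-order byte = 28880 + 720 + 279 = 29879

29879


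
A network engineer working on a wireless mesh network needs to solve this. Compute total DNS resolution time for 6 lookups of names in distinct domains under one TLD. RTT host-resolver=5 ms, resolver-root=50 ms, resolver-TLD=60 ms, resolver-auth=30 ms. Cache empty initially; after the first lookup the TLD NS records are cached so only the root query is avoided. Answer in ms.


Lookup 1 (cold cache): local + root + TLD + auth = 5 + 50 + 60 + 30 = 145 ms
Lookups 2..6 (TLD NS cached -> skip root; new domain -> still ask TLD and auth): local + TLD + auth = 5 + 60 + 30 = 95 ms each
Remaining 5 lookups: 5 * 95 = 475 ms
Total = 145 + 475 = 620 ms

620


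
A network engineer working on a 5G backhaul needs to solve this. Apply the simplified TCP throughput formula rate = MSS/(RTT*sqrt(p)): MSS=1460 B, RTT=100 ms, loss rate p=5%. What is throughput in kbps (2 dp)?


Given: MSS = 1460 bytes, RTT = 100 ms, loss = 5%
RTT in seconds = 100 / 1000 = 0.1
Loss rate = 5% = 0.05
sqrt(loss) = sqrt(0.05) = 0.223606797750
Throughput (bytes/s) = 1460 / (0.1 * 0.223606797750) = 65293.1849
Throughput (kbps) = 65293.1849 * 8 / 1000 = 522.345480 -> 522.35 kbps (2 dp)

522.35


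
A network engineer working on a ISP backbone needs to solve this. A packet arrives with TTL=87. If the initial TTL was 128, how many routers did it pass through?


Given: initial TTL = 128, received TTL = 87
Hops = initial TTL - received TTL
Hops = 128 - 87 = 41

41


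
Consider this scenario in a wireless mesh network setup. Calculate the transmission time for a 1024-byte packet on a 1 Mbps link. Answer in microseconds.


Given: packet = 1024 bytes, bandwidth = 1 Mbps
Packet in bits = 1024 * 8 = 8192 bits
Bandwidth = 1 * 10^6 = 1000000 bps
Time = 8192 / 1000000 seconds
Time in us = 8192 * 10^6 / 1000000 = 8192

8192


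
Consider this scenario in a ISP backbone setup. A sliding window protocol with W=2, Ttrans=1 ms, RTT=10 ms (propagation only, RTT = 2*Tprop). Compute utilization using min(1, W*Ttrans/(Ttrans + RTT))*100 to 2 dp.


Given: W = 2, Ttrans = 1 ms, RTT = 10 ms (= 2 * Tprop, Tprop = 5 ms)
Cycle time = Ttrans + RTT = 1 + 10 = 11 ms (first packet sent until its ACK returns)
W * Ttrans = 2 * 1 = 2 ms of sending per cycle
W * Ttrans / (Ttrans + RTT) = 2 / 11 = 0.181818
U = min(1, 0.181818) = 0.181818
U% = 18.18%

18.18


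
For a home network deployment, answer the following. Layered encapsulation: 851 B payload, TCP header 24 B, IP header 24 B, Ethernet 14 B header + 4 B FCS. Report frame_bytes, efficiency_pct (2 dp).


TCP segment = 851 + 24 = 875 B
IP packet = 875 + 24 = 899 B
Ethernet frame = 899 + 14 + 4 = 917 B
Efficiency = app / frame = 851 / 917 = 0.928026 = 92.8026% -> 92.80% (2 dp)

917, 92.80


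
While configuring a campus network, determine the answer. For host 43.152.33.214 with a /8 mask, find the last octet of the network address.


Given: IP = 43.152.33.214, prefix = /8
Subnet mask = 255.0.0.0
Last octet of IP: 214
Last octet of mask: 0
Network last octet = 214 AND 0 = 0

0


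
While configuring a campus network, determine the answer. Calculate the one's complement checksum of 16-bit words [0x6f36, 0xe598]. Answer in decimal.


Given words: [0x6f36, 0xe598]
Step 1: Sum all words
Raw sum = 28470 + 58776 = 87246
Step 2: Fold carry: (21710 + 1) = 21711
One's complement = ~21711 & 0xFFFF = 43824

43824


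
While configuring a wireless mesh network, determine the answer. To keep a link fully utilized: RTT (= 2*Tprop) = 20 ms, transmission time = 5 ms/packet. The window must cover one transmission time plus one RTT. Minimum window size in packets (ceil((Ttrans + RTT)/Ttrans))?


Given: Ttrans = 5 ms, RTT = 20 ms (= 2 * Tprop, Tprop = 10 ms)
Time until first ACK returns = Ttrans + RTT = 5 + 20 = 25 ms
Need W * Ttrans >= Ttrans + RTT  ->  W >= (Ttrans + RTT) / Ttrans
(Ttrans + RTT) / Ttrans = 25 / 5 = 5
W_min = ceil(5) = 5

5


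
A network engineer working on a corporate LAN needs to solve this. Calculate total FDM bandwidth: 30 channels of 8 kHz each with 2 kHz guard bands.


Given: 30 channels, 8 kHz each, guard = 2 kHz
Channel bandwidth = 30 * 8 = 240 kHz
Guard bands = 29 gaps * 2 kHz = 58 kHz
Total = 240 + 58 = 298 kHz

298


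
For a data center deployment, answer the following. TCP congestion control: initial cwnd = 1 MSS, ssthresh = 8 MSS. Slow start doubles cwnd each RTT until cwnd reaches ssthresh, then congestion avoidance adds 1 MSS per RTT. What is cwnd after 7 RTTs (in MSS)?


RTT 0: cwnd = 1 MSS (initial)
RTT 1: cwnd = 2 MSS (slow start, doubled)
RTT 2: cwnd = 4 MSS (slow start, doubled)
RTT 3: cwnd = 8 MSS (slow start, doubled)
RTT 4: cwnd = 9 MSS (congestion avoidance, +1)
RTT 5: cwnd = 10 MSS (congestion avoidance, +1)
RTT 6: cwnd = 11 MSS (congestion avoidance, +1)
RTT 7: cwnd = 12 MSS (congestion avoidance, +1)

12


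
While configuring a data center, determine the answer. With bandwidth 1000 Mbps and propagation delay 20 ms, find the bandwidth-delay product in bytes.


Given: bandwidth = 1000 Mbps, delay = 20 ms
BDP in bits = 1000 * 10^6 * 20 / 1000
BDP in bits = 20000000
BDP in bytes = 20000000 / 8 = 2500000

2500000


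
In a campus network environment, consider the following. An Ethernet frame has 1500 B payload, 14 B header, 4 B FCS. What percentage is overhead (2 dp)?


Given: payload = 1500 B, header = 14 B, trailer = 4 B
Overhead bytes = header + trailer = 14 + 4 = 18
Total frame = payload + overhead = 1500 + 18 = 1518
Overhead % = 18 / 1518 * 100 = 1.1858% -> 1.19% (2 dp)

1.19


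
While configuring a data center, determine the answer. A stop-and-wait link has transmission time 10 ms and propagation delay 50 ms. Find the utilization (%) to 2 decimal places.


Given: Ttrans = 10 ms, Tprop = 50 ms
RTT = 2 * Tprop = 2 * 50 = 100 ms
U = Ttrans / (Ttrans + RTT)
U = 10 / (10 + 100)
U = 10 / 110 = 0.090909
U% = 9.09%

9.09


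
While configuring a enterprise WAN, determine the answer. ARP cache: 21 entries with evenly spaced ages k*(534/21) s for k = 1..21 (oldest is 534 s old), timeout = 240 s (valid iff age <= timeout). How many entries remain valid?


Ages are k * 534/21 s for k = 1..21 (spacing = 25.4286 s).
Entry k is valid iff k * 534/21 <= 240 iff k <= 21 * 240 / 534 = 9.4382
n_valid = floor(9.4382) = 9
(n_stale = 21 - 9 = 12)

9


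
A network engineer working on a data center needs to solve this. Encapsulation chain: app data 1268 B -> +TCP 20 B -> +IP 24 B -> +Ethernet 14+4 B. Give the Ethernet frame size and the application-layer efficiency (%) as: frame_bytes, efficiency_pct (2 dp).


TCP segment = 1268 + 20 = 1288 B
IP packet = 1288 + 24 = 1312 B
Ethernet frame = 1312 + 14 + 4 = 1330 B
Efficiency = app / frame = 1268 / 1330 = 0.953383 = 95.3383% -> 95.34% (2 dp)

1330, 95.34


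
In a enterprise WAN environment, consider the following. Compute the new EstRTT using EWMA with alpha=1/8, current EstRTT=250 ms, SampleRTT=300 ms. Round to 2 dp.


Given: EstRTT = 250 ms, SampleRTT = 300 ms, alpha = 1/8
New EstRTT = (1 - alpha) * EstRTT + alpha * SampleRTT
(7/8) * 250 = 218.75
(1/8) * 300 = 37.5
New EstRTT = 218.75 + 37.5 = 256.25 ms -> 256.25 ms (2 dp)

256.25


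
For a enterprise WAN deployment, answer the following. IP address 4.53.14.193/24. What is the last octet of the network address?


Given: IP = 4.53.14.193, prefix = /24
Subnet mask = 255.255.255.0
Last octet of IP: 193
Last octet of mask: 0
Network last octet = 193 AND 0 = 0

0


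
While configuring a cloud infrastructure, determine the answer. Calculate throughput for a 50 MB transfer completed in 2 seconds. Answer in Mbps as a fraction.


Given: file = 50 MB, time = 2 s
File in Mb = 50 * 8 = 400 Mb
Throughput = 400 / 2 Mbps
Throughput = 200 Mbps

200


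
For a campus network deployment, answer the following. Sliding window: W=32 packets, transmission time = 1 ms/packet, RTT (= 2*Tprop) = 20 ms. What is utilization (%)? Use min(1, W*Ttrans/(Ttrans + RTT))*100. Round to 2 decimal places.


Given: W = 32, Ttrans = 1 ms, RTT = 20 ms (= 2 * Tprop, Tprop = 10 ms)
Cycle time = Ttrans + RTT = 1 + 20 = 21 ms (first packet sent until its ACK returns)
W * Ttrans = 32 * 1 = 32 ms of sending per cycle
W * Ttrans / (Ttrans + RTT) = 32 / 21 = 1.523810
U = min(1, 1.523810) = 1.000000
U% = 100.00%

100.00


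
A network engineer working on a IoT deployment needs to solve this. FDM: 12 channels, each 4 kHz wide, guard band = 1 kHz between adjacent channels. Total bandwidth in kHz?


Given: 12 channels, 4 kHz each, guard = 1 kHz
Channel bandwidth = 12 * 4 = 48 kHz
Guard bands = 11 gaps * 1 kHz = 11 kHz
Total = 48 + 11 = 59 kHz

59


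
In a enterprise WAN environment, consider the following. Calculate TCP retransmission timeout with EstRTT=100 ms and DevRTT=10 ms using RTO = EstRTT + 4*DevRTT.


Given: EstRTT = 100 ms, DevRTT = 10 ms
Timeout = EstRTT + 4 * DevRTT
4 * DevRTT = 4 * 10 = 40
Timeout = 100 + 40 = 140 ms

140


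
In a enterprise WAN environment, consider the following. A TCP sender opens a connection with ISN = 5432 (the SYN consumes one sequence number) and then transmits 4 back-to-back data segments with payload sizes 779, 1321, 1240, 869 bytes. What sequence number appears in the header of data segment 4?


The SYN occupies sequence number ISN = 5432, so the first data byte is ISN + 1 = 5433.
SEQ of data segment i = (ISN + 1) + sum of payload sizes of segments 1..i-1.
Segment 1: SEQ = 5433, payload = 779 bytes
Segment 2: SEQ = 6212, payload = 1321 bytes
Segment 3: SEQ = 7533, payload = 1240 bytes
Segment 4: SEQ = 8773, payload = 869 bytes
SEQ of segment 4 = 5433 + 779 + 1321 + 1240 = 8773

8773


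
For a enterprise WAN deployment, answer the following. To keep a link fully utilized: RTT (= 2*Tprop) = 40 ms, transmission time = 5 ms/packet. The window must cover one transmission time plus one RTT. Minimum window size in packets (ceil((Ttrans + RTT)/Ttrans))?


Given: Ttrans = 5 ms, RTT = 40 ms (= 2 * Tprop, Tprop = 20 ms)
Time until first ACK returns = Ttrans + RTT = 5 + 40 = 45 ms
Need W * Ttrans >= Ttrans + RTT  ->  W >= (Ttrans + RTT) / Ttrans
(Ttrans + RTT) / Ttrans = 45 / 5 = 9
W_min = ceil(9) = 9

9


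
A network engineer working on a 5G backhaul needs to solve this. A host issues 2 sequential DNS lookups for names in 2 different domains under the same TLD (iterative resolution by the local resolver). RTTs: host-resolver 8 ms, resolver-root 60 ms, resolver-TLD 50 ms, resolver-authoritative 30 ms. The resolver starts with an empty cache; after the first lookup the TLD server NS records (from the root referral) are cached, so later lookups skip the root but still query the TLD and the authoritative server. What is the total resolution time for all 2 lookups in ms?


Lookup 1 (cold cache): local + root + TLD + auth = 8 + 60 + 50 + 30 = 148 ms
Lookups 2..2 (TLD NS cached -> skip root; new domain -> still ask TLD and auth): local + TLD + auth = 8 + 50 + 30 = 88 ms each
Remaining 1 lookups: 1 * 88 = 88 ms
Total = 148 + 88 = 236 ms

236


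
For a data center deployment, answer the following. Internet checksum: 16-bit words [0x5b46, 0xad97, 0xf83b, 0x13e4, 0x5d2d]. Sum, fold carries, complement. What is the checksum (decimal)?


Given words: [0x5b46, 0xad97, 0xf83b, 0x13e4, 0x5d2d]
Step 1: Sum all words
Raw sum = 23366 + 44439 + 63547 + 5092 + 23853 = 160297
Step 2: Fold carry: (29225 + 2) = 29227
One's complement = ~29227 & 0xFFFF = 36308

36308


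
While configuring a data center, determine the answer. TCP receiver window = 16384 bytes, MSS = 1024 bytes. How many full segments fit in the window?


Given: RWND = 16384 bytes, MSS = 1024 bytes
Full segments = floor(RWND / MSS)
Full segments = floor(16384 / 1024)
Full segments = floor(16.0) = 16

16


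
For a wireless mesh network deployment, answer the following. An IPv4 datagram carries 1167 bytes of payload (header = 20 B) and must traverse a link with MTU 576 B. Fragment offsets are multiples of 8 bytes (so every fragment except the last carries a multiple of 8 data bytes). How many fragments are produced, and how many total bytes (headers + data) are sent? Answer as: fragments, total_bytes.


Max data per non-final fragment = floor((MTU - header)/8)*8 = floor((576 - 20)/8)*8 = floor(556/8)*8 = 552 B
Final fragment needs no 8-byte alignment: it can carry up to MTU - header = 556 B
Non-final fragments needed = ceil((payload - 556) / 552) = ceil(611/552) = ceil(1.1069) = 2
Number of fragments = 2 + 1 = 3
Fragment sizes (data): 2 * 552 B + 63 B (last, 63 <= 556 OK)
Total bytes sent = payload + n_frags * header = 1167 + 3*20 = 1167 + 60 = 1227 B

3, 1227


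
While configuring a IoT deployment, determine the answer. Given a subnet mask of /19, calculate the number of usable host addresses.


Given: subnet mask /19
Host bits = 32 - 19 = 13
Total addresses = 2^13 = 8192
Usable hosts = 8192 - 2 (network + broadcast) = 8190

8190


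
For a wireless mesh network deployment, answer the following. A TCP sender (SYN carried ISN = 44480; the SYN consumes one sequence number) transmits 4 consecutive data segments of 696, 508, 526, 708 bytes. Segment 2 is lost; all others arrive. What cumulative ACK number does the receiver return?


SYN uses sequence number 44480; first data byte = ISN + 1 = 44481.
Segment 1: SEQ = 44481, len = 696 B, covers [44481, 45176]
Segment 2: SEQ = 45177, len = 508 B, covers [45177, 45684] [LOST]
Segment 3: SEQ = 45685, len = 526 B, covers [45685, 46210]
Segment 4: SEQ = 46211, len = 708 B, covers [46211, 46918]
In-order data received: bytes [44481, 45176] (segments 1..1).
Segment 2 missing -> gap begins at byte 45177; later segments buffered out of order.
Cumulative ACK = next expected in-order byte = 44481 + 696 = 45177

45177


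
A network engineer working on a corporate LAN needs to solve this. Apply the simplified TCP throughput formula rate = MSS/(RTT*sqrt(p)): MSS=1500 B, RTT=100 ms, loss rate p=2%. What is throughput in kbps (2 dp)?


Given: MSS = 1500 bytes, RTT = 100 ms, loss = 2%
RTT in seconds = 100 / 1000 = 0.1
Loss rate = 2% = 0.02
sqrt(loss) = sqrt(0.02) = 0.141421356237
Throughput (bytes/s) = 1500 / (0.1 * 0.141421356237) = 106066.0172
Throughput (kbps) = 106066.0172 * 8 / 1000 = 848.528137 -> 848.53 kbps (2 dp)

848.53


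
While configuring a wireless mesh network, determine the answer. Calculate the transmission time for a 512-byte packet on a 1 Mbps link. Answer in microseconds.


Given: packet = 512 bytes, bandwidth = 1 Mbps
Packet in bits = 512 * 8 = 4096 bits
Bandwidth = 1 * 10^6 = 1000000 bps
Time = 4096 / 1000000 seconds
Time in us = 4096 * 10^6 / 1000000 = 4096

4096


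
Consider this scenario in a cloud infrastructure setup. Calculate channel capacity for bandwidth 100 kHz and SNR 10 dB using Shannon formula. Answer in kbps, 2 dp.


Given: B = 100 kHz, SNR = 10 dB
SNR linear = 10^(10/10) = 10
1 + SNR = 11
log2(11) = 3.4594316186
C = 100 * 1000 * 3.4594316186 = 345943.1619 bps
C = 345.943162 kbps -> 345.94 kbps (2 dp)

345.94


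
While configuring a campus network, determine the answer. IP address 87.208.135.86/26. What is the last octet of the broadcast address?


Given: IP = 87.208.135.86, prefix = /26
Host bits = 32 - 26 = 6
Network last octet = 86 AND mask = 64
Host part size = 2^6 - 1 = 63
Broadcast last octet = 64 OR 63 = 127

127


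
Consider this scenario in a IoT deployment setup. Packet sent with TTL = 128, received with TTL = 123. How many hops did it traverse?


Given: initial TTL = 128, received TTL = 123
Hops = initial TTL - received TTL
Hops = 128 - 123 = 5

5


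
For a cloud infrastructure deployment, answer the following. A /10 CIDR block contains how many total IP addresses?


Given: CIDR prefix /10
Host bits = 32 - 10 = 22
Total addresses = 2^22 = 4194304

4194304


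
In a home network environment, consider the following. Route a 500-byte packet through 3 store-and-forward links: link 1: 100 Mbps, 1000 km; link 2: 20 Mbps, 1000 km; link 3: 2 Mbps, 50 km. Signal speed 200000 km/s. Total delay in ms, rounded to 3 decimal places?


Packet = 500 bytes = 4000 bits. Store-and-forward: sum (t_trans + t_prop) per link.
Link 1: t_trans = 4000/(100*10^6) s = 0.0400 ms; t_prop = 1000/200000 s = 5.0000 ms; subtotal = 5.0400 ms
Link 2: t_trans = 4000/(20*10^6) s = 0.2000 ms; t_prop = 1000/200000 s = 5.0000 ms; subtotal = 5.2000 ms
Link 3: t_trans = 4000/(2*10^6) s = 2.0000 ms; t_prop = 50/200000 s = 0.2500 ms; subtotal = 2.2500 ms
End-to-end = 5.0400 + 5.2000 + 2.2500 = 12.4900 ms -> 12.490 ms (3 dp)

12.490


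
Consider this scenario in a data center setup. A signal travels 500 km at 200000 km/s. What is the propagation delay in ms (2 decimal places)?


Given: distance = 500 km, speed = 200000 km/s
Delay = distance / speed = 500 / 200000 seconds
Delay in ms = 500 * 1000 / 200000
Delay = 2.5000 ms
Rounded to 2 dp = 2.50 ms

2.50


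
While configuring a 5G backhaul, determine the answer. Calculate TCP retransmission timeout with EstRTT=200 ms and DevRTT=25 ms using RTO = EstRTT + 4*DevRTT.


Given: EstRTT = 200 ms, DevRTT = 25 ms
Timeout = EstRTT + 4 * DevRTT
4 * DevRTT = 4 * 25 = 100
Timeout = 200 + 100 = 300 ms

300


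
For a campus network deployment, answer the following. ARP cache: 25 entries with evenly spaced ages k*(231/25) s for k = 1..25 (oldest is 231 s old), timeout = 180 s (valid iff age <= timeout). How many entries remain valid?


Ages are k * 231/25 s for k = 1..25 (spacing = 9.2400 s).
Entry k is valid iff k * 231/25 <= 180 iff k <= 25 * 180 / 231 = 19.4805
n_valid = floor(19.4805) = 19
(n_stale = 25 - 19 = 6)

19


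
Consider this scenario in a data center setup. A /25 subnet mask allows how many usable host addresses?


Given: subnet mask /25
Host bits = 32 - 25 = 7
Total addresses = 2^7 = 128
Usable hosts = 128 - 2 (network + broadcast) = 126

126


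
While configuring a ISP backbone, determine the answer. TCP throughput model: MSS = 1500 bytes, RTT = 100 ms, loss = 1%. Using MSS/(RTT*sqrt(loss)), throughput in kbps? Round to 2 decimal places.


Given: MSS = 1500 bytes, RTT = 100 ms, loss = 1%
RTT in seconds = 100 / 1000 = 0.1
Loss rate = 1% = 0.01
sqrt(loss) = sqrt(0.01) = 0.1
Throughput (bytes/s) = 1500 / (0.1 * 0.1) = 150000.0000
Throughput (kbps) = 150000.0000 * 8 / 1000 = 1200.000000 -> 1200.00 kbps (2 dp)

1200.00


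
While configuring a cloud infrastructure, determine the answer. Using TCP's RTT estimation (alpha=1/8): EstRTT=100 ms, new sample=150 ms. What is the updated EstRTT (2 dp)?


Given: EstRTT = 100 ms, SampleRTT = 150 ms, alpha = 1/8
New EstRTT = (1 - alpha) * EstRTT + alpha * SampleRTT
(7/8) * 100 = 87.5
(1/8) * 150 = 18.75
New EstRTT = 87.5 + 18.75 = 106.25 ms -> 106.25 ms (2 dp)

106.25


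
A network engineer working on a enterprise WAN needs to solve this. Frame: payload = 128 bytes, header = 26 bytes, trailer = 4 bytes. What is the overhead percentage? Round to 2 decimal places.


Given: payload = 128 B, header = 26 B, trailer = 4 B
Overhead bytes = header + trailer = 26 + 4 = 30
Total frame = payload + overhead = 128 + 30 = 158
Overhead % = 30 / 158 * 100 = 18.9873% -> 18.99% (2 dp)

18.99


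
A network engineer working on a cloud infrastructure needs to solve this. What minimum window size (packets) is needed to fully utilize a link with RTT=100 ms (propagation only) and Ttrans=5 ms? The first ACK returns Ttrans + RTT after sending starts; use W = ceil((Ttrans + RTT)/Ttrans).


Given: Ttrans = 5 ms, RTT = 100 ms (= 2 * Tprop, Tprop = 50 ms)
Time until first ACK returns = Ttrans + RTT = 5 + 100 = 105 ms
Need W * Ttrans >= Ttrans + RTT  ->  W >= (Ttrans + RTT) / Ttrans
(Ttrans + RTT) / Ttrans = 105 / 5 = 21
W_min = ceil(21) = 21

21


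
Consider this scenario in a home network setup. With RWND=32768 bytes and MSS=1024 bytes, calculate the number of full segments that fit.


Given: RWND = 32768 bytes, MSS = 1024 bytes
Full segments = floor(RWND / MSS)
Full segments = floor(32768 / 1024)
Full segments = floor(32.0) = 32

32
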